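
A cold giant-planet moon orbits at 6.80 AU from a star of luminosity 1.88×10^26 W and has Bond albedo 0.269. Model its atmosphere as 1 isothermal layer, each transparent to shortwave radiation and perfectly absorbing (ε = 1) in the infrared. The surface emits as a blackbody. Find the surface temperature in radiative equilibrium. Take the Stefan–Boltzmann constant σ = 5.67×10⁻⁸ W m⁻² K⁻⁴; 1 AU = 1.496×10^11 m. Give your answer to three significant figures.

Orbital distance: d = 6.80 AU = 1.017×10^12 m.
S = L/(4πd²) = 14.46 W m⁻².
OLR = S(1−α)/4 = 2.642 W m⁻²; the top layer radiates at T_e = 82.62 K.
With N = 1 opaque layers, T_s = (N+1)^(1/4)·T_e = 2^(1/4)·82.62 = 98.25 K.

98.3 K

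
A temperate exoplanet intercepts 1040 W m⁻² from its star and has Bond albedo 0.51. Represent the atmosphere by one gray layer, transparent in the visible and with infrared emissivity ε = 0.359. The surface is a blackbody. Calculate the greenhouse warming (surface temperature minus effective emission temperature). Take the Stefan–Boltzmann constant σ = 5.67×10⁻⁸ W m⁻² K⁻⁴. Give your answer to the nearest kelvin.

11 K

The planet radiates to space at T_e = [S(1−α)/(4σ)]^(1/4) = 217.7 K.
For a single slab of emissivity ε, T_s⁴ = 2T_e⁴/(2−ε); thus T_s = 217.7·(1.219)^(1/4) = 228.8 K.
Greenhouse warming: T_s − T_e = 11.04 K.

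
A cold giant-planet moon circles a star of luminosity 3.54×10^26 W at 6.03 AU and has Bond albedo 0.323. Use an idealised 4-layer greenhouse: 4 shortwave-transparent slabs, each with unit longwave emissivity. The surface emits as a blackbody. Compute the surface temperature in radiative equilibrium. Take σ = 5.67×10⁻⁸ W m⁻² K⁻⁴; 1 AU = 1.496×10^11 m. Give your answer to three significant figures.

Orbital distance: d = 6.03 AU = 9.021×10^11 m.
S = L/(4πd²) = 34.62 W m⁻².
OLR = S(1−α)/4 = 5.859 W m⁻²; the top layer radiates at T_e = 100.8 K.
Layer-by-layer balance gives σT_s⁴ = (N+1)σT_e⁴, so T_s = 5^¼·100.8 = 150.8 K.

151 K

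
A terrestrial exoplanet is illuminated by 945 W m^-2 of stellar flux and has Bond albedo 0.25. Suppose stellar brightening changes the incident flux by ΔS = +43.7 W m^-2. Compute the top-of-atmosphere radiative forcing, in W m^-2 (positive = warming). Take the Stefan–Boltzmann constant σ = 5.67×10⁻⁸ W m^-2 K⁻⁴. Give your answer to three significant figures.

TOA radiative forcing: ΔF = (1−α)ΔS/4 = 0.75·(+43.7)/4 = 8.194 W m^-2.

8.19 W m^-2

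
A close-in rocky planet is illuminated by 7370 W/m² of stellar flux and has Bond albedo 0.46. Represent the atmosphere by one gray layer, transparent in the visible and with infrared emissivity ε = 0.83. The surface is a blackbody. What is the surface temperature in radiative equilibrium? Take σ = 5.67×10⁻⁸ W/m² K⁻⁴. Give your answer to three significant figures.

The planet radiates to space at T_e = [S(1−α)/(4σ)]^(1/4) = 364.0 K.
The surface balance (absorbed SW + ε·downward IR = σT_s⁴) with T_a⁴ = T_s⁴/2 reduces to T_s = T_e·[2/(2−ε)]^¼ = 416.2 K.

416 K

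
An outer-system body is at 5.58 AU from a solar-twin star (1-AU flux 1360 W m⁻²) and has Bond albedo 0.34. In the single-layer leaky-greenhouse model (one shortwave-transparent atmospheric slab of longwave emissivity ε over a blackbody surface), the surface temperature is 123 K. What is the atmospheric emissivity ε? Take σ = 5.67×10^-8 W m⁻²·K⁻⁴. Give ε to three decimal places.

0.889

Flux at the orbit: S = 1360/(5.58)² = 43.68 W m⁻².
Effective temperature: T_e = [S(1−α)/(4σ)]^(1/4) = 106.2 K.
T_s⁴ = T_e⁴·2/(2−ε) → ε = 2 − 2(T_e/T_s)⁴ = 2 − 2·(106.2/123)⁴ = 0.8893.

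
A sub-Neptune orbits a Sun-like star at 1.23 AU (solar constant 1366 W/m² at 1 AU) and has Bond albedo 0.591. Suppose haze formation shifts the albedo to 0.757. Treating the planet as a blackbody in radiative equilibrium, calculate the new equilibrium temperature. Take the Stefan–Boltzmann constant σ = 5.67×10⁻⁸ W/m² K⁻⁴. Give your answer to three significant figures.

176 K

Irradiance scales as 1/d², so S = 1366 W/m² × (1/1.23)² = 902.9 W/m².
With the new albedo, S(1−α₂)/4 = 54.85 W/m², so T₂ = 176.4 K.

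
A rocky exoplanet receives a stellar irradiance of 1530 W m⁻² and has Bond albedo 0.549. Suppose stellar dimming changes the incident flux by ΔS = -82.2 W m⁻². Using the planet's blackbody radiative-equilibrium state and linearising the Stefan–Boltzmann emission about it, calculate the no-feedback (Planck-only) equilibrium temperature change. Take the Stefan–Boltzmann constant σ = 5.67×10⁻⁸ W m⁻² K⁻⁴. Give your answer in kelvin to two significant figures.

Unperturbed T_e = [1530·(1−0.549)/(4σ)]^¼ = 234.9 K.
ΔF = Δ[S(1−α)]/4 = (1−0.549)·-82.2/4 = -9.268 W m⁻².
Planck response: λ_P = 4σT_e³ = 4·5.67×10⁻⁸·(234.9)³ = 2.938 W m⁻²/K.
ΔT₀ = ΔF/λ_P = -9.268/2.938 = -3.15 K.

-3.2 K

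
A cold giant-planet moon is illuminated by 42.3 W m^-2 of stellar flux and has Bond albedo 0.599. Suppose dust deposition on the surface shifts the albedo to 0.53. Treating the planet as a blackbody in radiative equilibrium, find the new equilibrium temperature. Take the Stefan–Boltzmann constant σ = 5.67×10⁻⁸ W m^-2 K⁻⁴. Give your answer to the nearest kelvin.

T₂ = [S(1−α₂)/(4σ)]^(1/4) = [42.30·0.47/(4σ)]^(1/4) = 96.76 K.

97 K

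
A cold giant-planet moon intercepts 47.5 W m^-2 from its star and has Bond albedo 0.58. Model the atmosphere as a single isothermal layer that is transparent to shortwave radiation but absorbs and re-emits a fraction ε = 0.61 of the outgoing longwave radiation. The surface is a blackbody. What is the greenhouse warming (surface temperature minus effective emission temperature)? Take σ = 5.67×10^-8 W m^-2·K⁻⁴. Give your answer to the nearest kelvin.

9 K

The planet radiates to space at T_e = [S(1−α)/(4σ)]^(1/4) = 96.84 K.
The surface balance (absorbed SW + ε·downward IR = σT_s⁴) with T_a⁴ = T_s⁴/2 reduces to T_s = T_e·[2/(2−ε)]^¼ = 106.1 K.
T_s − T_e = 106.1 − 96.84 = 9.222 K.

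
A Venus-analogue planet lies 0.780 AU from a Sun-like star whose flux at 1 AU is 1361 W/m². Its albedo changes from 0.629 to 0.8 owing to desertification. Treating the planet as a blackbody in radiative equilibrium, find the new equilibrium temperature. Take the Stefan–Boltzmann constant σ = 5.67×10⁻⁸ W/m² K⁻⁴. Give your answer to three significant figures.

Irradiance scales as 1/d², so S = 1361 W/m² × (1/0.780)² = 2237 W/m².
T₂ = [S(1−α₂)/(4σ)]^(1/4) = [2237·0.2/(4σ)]^(1/4) = 210.7 K.

211 K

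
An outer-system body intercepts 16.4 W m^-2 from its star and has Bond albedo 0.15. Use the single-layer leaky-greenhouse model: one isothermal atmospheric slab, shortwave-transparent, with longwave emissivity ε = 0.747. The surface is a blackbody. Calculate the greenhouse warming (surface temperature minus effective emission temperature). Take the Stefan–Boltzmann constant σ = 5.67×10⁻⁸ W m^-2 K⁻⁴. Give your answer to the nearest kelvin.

Effective emission temperature (TOA balance): σT_e⁴ = S(1−α)/4 = 3.485 W m^-2 → T_e = 88.54 K.
For a single slab of emissivity ε, T_s⁴ = 2T_e⁴/(2−ε); thus T_s = 88.54·(1.596)^(1/4) = 99.52 K.
T_s − T_e = 99.52 − 88.54 = 10.98 K.

11 K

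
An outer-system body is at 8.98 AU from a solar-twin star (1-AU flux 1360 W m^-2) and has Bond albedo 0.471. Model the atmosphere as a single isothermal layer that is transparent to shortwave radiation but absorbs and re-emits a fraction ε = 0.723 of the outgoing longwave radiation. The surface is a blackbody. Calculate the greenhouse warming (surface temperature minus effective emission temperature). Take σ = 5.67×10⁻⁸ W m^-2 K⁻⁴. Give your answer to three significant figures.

Flux at the orbit: S = 1360/(8.98)² = 16.86 W m^-2.
Effective emission temperature (TOA balance): σT_e⁴ = S(1−α)/4 = 2.230 W m^-2 → T_e = 79.20 K.
Surface balance with a leaky layer gives σT_s⁴ = σT_e⁴·2/(2−ε), so T_s = T_e·[2/(2−0.723)]^(1/4) = 88.60 K.
The atmosphere warms the surface by 9.400 K.

9.40 K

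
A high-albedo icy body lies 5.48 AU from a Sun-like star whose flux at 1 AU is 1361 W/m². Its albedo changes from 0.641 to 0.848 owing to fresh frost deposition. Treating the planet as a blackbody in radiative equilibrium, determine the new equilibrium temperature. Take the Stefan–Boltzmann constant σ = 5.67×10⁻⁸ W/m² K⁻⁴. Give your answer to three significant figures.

74.2 K

Irradiance scales as 1/d², so S = 1361 W/m² × (1/5.48)² = 45.32 W/m².
T₂ = [S(1−α₂)/(4σ)]^(1/4) = [45.32·0.152/(4σ)]^(1/4) = 74.24 K.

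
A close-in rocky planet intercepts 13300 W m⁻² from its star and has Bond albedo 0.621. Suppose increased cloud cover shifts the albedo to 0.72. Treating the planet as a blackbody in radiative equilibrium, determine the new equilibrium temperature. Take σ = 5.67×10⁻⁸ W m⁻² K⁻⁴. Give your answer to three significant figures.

T₂ = [S(1−α₂)/(4σ)]^(1/4) = [13300·0.28/(4σ)]^(1/4) = 358.0 K.

358 kelvin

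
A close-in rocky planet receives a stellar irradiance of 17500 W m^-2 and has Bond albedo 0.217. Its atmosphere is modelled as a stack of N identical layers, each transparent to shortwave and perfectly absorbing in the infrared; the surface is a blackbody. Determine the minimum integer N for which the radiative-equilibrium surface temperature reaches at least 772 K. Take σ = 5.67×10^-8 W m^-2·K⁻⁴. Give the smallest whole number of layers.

5

The effective emission temperature is T_e = [S(1−α)/(4σ)]^¼ = 495.8 K.
Since T_s⁴ = (N+1)T_e⁴, we need N ≥ (T_s/T_e)⁴ − 1 = 4.879.
The minimum whole number is N = 5.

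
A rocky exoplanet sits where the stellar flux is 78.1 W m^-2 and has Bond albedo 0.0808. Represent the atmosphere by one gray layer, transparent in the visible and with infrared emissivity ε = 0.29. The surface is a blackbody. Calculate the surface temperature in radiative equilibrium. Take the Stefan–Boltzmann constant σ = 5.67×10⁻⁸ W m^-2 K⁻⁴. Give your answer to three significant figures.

139 kelvin

At the top of the atmosphere, σT_e⁴ = S(1−α)/4 = 17.95 W m^-2, giving T_e = 133.4 K.
The surface balance (absorbed SW + ε·downward IR = σT_s⁴) with T_a⁴ = T_s⁴/2 reduces to T_s = T_e·[2/(2−ε)]^¼ = 138.7 K.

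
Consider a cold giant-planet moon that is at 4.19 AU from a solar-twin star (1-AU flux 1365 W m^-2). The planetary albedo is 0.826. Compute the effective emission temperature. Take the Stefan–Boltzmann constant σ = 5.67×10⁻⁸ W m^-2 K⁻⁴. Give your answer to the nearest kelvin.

88 K

Flux at the orbit: S = 1365/(4.19)² = 77.75 W m^-2.
The planet absorbs (1−α)S over its disc πR² and re-emits over 4πR², so the mean absorbed flux is (1−0.826)·77.75/4 = 3.382 W m^-2.
Set σT⁴ = 3.382 → T = (3.382/σ)^(1/4) = 87.88 K.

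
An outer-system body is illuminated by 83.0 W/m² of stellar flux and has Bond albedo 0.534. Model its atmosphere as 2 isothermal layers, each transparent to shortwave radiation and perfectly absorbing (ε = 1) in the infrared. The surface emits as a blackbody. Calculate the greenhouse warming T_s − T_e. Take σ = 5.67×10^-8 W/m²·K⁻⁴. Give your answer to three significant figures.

OLR = S(1−α)/4 = 9.669 W/m²; the top layer radiates at T_e = 114.3 K.
Surface: T_s = (3)^¼·T_e = 150.4 K.
So the greenhouse effect raises the surface by 150.4 − 114.3 = 36.12 K.

36.1 K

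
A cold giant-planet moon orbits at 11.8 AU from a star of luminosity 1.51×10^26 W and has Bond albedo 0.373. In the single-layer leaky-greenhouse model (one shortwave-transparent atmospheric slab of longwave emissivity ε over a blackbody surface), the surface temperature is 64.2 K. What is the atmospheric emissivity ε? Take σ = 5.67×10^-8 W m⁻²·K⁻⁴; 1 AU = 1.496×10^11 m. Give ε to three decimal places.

Orbital distance: d = 11.8 AU = 1.765×10^12 m.
Spreading L over a sphere of radius d: S = 1.51×10^26/(4π·1.77×10^12²) = 3.856 W m⁻².
TOA balance gives T_e = 57.14 K.
Since (2−ε)/2 = (T_e/T_s)⁴ = 0.6275, ε = 0.7450.

0.745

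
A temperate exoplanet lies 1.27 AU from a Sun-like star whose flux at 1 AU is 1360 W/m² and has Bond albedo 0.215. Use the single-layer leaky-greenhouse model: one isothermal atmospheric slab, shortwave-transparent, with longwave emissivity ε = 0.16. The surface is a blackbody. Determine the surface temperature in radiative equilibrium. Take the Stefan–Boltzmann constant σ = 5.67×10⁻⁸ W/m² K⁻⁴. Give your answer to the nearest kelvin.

237 K

By the inverse-square law, S = 1360/1.27² = 843.2 W/m².
The planet radiates to space at T_e = [S(1−α)/(4σ)]^(1/4) = 232.4 K.
For a single slab of emissivity ε, T_s⁴ = 2T_e⁴/(2−ε); thus T_s = 232.4·(1.087)^(1/4) = 237.3 K.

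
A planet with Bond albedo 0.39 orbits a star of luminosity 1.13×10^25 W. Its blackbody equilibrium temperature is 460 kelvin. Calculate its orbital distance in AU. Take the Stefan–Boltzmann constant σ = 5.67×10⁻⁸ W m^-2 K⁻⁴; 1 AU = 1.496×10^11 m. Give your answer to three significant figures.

0.0491 AU

Required flux: S = 4σT⁴/(1−α) = 16650 W m^-2.
Then d = [L/(4πS)]^(1/2) = 7.350×10^9 m, i.e. 0.04913 AU.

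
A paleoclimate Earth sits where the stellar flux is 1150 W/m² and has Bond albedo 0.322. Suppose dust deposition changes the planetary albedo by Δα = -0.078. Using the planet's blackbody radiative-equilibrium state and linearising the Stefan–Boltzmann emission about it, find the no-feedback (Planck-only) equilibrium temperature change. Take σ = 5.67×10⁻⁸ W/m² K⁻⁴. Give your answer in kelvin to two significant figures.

The baseline emission temperature is T_e = 242.1 K.
ΔF = −(S/4)Δα = −(1150/4)×(-0.078) = 22.43 W/m².
Linearising σT⁴ gives d(σT⁴)/dT = 4σT_e³ = 3.220 W/m² per K.
ΔT₀ = ΔF/λ_P = 22.43/3.220 = 6.96 K.

7.0 kelvin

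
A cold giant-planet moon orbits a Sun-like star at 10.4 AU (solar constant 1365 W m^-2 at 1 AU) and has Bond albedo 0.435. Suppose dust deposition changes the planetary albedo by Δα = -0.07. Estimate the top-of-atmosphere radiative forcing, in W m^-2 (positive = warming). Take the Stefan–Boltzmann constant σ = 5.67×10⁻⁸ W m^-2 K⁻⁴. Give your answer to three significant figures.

By the inverse-square law, S = 1365/10.4² = 12.62 W m^-2.
The change in absorbed flux is Δ[S(1−α)/4] = −SΔα/4 = 0.2209 W m^-2.

0.221 W m^-2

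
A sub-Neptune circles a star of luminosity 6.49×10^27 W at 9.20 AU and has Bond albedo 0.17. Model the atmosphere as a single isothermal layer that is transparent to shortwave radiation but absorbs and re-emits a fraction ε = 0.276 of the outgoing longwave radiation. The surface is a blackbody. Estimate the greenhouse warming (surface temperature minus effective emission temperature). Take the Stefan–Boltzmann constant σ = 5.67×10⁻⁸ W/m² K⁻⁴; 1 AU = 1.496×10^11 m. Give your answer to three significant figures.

6.72 kelvin

Orbital distance: d = 9.20 AU = 1.376×10^12 m.
Flux at the orbit: S = L/(4πd²) = 6.49×10^27/(4π·(1.38×10^12)²) = 272.6 W/m².
The planet radiates to space at T_e = [S(1−α)/(4σ)]^(1/4) = 177.7 K.
The surface balance (absorbed SW + ε·downward IR = σT_s⁴) with T_a⁴ = T_s⁴/2 reduces to T_s = T_e·[2/(2−ε)]^¼ = 184.5 K.
T_s − T_e = 184.5 − 177.7 = 6.722 K.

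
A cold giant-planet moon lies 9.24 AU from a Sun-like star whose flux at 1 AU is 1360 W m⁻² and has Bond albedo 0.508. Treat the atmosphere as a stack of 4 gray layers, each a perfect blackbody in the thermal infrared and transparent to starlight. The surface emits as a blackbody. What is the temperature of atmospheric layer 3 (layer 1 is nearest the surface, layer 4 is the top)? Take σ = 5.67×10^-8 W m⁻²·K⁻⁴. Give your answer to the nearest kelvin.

91 K

Flux at the orbit: S = 1360/(9.24)² = 15.93 W m⁻².
The effective emission temperature is T_e = [S(1−α)/(4σ)]^¼ = 76.67 K.
Each opaque layer satisfies 2T_j⁴ = T_{j−1}⁴ + T_{j+1}⁴, giving T_k⁴ = (N+1−k)T_e⁴.
With k = 3: T_3 = (4+1−3)^¼·76.67 K = 91.18 K.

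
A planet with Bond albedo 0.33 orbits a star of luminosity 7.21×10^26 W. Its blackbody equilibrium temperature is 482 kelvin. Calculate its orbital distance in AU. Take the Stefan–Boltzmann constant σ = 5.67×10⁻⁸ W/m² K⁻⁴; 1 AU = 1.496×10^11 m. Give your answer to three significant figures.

Energy balance gives S = 4σT⁴/(1−α) = 18270 W/m².
S = L/(4πd²) → d = √(L/4πS) = √(7.21×10^26/(4π·18270)) = 5.604×10^10 m = 0.3746 AU.

0.375 AU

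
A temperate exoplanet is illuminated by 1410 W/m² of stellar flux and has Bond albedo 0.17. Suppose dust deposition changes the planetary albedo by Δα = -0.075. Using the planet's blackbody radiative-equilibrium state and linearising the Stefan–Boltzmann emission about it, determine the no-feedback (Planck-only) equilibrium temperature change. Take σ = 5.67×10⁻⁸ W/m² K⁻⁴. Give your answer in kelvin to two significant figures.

6.1 kelvin

Unperturbed T_e = [1410·(1−0.17)/(4σ)]^¼ = 268.0 K.
ΔF = −(S/4)Δα = −(1410/4)×(-0.075) = 26.44 W/m².
The Planck feedback parameter is 4σT_e³ = 4.367 W/m²/K.
Hence the no-feedback warming is ΔF/(4σT_e³) = 6.05 K.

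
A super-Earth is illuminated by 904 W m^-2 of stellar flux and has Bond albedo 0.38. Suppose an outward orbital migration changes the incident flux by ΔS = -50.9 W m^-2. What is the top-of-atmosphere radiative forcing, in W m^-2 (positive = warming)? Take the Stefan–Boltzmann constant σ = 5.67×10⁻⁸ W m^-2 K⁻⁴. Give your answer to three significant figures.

TOA radiative forcing: ΔF = (1−α)ΔS/4 = 0.62·(-50.9)/4 = -7.889 W m^-2.

-7.89 W m^-2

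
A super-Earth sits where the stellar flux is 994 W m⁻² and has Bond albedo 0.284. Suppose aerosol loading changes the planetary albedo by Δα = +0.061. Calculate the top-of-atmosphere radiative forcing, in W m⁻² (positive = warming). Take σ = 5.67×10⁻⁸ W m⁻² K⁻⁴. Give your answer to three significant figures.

TOA radiative forcing: ΔF = −S·Δα/4 = −994.0·(+0.061)/4 = -15.16 W m⁻².

-15.2 W m⁻²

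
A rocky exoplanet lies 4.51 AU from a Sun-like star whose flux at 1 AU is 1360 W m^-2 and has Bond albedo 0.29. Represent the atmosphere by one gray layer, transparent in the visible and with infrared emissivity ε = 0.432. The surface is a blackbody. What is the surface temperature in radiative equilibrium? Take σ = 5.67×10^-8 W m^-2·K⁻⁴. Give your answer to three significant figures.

Flux at the orbit: S = 1360/(4.51)² = 66.86 W m^-2.
Effective emission temperature (TOA balance): σT_e⁴ = S(1−α)/4 = 11.87 W m^-2 → T_e = 120.3 K.
The surface balance (absorbed SW + ε·downward IR = σT_s⁴) with T_a⁴ = T_s⁴/2 reduces to T_s = T_e·[2/(2−ε)]^¼ = 127.8 K.

128 K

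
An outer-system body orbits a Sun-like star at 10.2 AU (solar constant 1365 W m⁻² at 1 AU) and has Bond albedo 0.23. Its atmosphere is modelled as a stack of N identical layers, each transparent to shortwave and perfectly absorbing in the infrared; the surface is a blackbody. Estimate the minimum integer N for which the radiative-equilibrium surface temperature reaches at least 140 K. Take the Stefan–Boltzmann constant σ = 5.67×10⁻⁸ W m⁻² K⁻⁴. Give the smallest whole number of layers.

Flux at the orbit: S = 1365/(10.2)² = 13.12 W m⁻².
Top-of-atmosphere balance: σT_e⁴ = S(1−α)/4 = 2.526 W m⁻² → T_e = 81.69 K.
Need (N+1)T_e⁴ ≥ T_s⁴, i.e. N+1 ≥ (140/81.69)⁴ = 8.624.
Rounding up, N = 8.

8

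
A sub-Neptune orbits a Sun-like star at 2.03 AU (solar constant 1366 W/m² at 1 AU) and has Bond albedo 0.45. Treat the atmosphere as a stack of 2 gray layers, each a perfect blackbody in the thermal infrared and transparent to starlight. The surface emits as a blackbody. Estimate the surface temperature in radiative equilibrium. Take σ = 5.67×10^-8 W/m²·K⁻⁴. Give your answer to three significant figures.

222 K

By the inverse-square law, S = 1366/2.03² = 331.5 W/m².
The effective emission temperature is T_e = [S(1−α)/(4σ)]^¼ = 168.4 K.
Layer-by-layer balance gives σT_s⁴ = (N+1)σT_e⁴, so T_s = 3^¼·168.4 = 221.6 K.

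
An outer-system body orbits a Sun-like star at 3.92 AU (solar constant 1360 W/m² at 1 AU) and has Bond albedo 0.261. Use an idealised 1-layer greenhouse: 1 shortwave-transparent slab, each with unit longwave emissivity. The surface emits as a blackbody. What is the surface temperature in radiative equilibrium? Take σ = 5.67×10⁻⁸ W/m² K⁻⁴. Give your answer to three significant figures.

155 K

Irradiance scales as 1/d², so S = 1360 W/m² × (1/3.92)² = 88.50 W/m².
OLR = S(1−α)/4 = 16.35 W/m²; the top layer radiates at T_e = 130.3 K.
Layer-by-layer balance gives σT_s⁴ = (N+1)σT_e⁴, so T_s = 2^¼·130.3 = 155.0 K.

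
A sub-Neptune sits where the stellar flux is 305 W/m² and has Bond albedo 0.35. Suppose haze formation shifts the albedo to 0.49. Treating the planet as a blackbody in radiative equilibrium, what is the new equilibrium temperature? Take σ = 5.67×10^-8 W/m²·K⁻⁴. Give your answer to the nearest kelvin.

162 K

New equilibrium: T₂ = [(1−0.49)·305.0/(4σ)]^(1/4) = 161.8 K.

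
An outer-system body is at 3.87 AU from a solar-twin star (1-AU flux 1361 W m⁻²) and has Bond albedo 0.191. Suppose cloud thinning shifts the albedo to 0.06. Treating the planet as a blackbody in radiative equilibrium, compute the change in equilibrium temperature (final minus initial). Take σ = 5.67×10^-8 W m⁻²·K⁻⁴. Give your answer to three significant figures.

Flux at the orbit: S = 1361/(3.87)² = 90.87 W m⁻².
Initial: T₁ = [S(1−0.191)/(4σ)]^(1/4) = 134.2 K.
Final:   T₂ = [S(1−0.06)/(4σ)]^(1/4) = 139.3 K.
ΔT = T₂ − T₁ = 5.130 K.

5.13 K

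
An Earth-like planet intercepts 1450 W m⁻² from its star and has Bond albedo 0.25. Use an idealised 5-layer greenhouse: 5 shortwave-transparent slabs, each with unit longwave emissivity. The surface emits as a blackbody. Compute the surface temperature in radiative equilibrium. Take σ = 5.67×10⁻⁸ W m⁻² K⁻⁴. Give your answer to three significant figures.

Top-of-atmosphere balance: σT_e⁴ = S(1−α)/4 = 271.9 W m⁻² → T_e = 263.1 K.
With N = 5 opaque layers, T_s = (N+1)^(1/4)·T_e = 6^(1/4)·263.1 = 411.8 K.

412 K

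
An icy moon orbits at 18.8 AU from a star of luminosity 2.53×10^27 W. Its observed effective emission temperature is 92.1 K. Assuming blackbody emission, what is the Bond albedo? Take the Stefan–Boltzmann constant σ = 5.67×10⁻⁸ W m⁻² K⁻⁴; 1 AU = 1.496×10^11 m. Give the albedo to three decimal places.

0.359

Orbital distance: d = 18.8 AU = 2.812×10^12 m.
S = L/(4πd²) = 25.45 W m⁻².
From σT⁴ = S(1−α)/4 we invert for α: 1−α = 4σT⁴/S.
4σT⁴ = 4·5.67×10⁻⁸·(92.1)⁴ = 16.32 W m⁻².
Hence α = 1 − 16.32/25.45 = 0.3589.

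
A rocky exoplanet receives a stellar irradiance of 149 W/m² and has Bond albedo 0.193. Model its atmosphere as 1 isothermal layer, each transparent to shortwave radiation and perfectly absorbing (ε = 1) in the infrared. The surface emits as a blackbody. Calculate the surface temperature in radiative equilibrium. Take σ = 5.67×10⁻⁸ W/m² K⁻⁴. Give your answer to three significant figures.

180 K

OLR = S(1−α)/4 = 30.06 W/m²; the top layer radiates at T_e = 151.7 K.
Layer-by-layer balance gives σT_s⁴ = (N+1)σT_e⁴, so T_s = 2^¼·151.7 = 180.5 K.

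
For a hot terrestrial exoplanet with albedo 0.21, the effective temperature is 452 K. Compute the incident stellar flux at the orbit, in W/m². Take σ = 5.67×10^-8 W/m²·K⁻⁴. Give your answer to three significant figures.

12000 W/m²

Invert the energy balance for S: S = 4σT⁴/(1−α).
σT⁴ = 5.67×10⁻⁸·(452)⁴ = 2367 W/m².
So S = 4×2367/(1−0.21) = 11980 W/m².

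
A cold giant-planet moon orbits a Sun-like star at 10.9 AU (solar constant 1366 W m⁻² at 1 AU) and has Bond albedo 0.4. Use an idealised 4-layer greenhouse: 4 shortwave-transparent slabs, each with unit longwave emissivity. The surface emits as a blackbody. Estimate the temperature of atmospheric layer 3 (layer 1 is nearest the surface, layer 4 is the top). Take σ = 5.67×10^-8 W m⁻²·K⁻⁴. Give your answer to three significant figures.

Irradiance scales as 1/d², so S = 1366 W m⁻² × (1/10.9)² = 11.50 W m⁻².
Top-of-atmosphere balance: σT_e⁴ = S(1−α)/4 = 1.725 W m⁻² → T_e = 74.26 K.
The net upward flux σT_e⁴ is constant between every pair of levels, so T_k⁴ = (N+1−k)T_e⁴.
T_3 = (2)^(1/4)·74.26 = 88.31 K.

88.3 kelvin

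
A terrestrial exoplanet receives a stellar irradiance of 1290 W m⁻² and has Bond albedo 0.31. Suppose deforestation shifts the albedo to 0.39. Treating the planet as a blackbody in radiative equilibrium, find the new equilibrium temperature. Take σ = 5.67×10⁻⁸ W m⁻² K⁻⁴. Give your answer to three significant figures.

243 K

T₂ = [S(1−α₂)/(4σ)]^(1/4) = [1290·0.61/(4σ)]^(1/4) = 242.7 K.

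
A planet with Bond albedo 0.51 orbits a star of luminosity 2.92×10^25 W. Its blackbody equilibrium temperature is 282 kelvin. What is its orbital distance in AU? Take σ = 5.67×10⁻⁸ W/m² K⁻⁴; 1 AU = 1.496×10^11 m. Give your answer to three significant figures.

The flux needed for this T is 4σT⁴/(1−0.51) = 2927 W/m².
Then d = [L/(4πS)]^(1/2) = 2.818×10^10 m, i.e. 0.1883 AU.

0.188 AU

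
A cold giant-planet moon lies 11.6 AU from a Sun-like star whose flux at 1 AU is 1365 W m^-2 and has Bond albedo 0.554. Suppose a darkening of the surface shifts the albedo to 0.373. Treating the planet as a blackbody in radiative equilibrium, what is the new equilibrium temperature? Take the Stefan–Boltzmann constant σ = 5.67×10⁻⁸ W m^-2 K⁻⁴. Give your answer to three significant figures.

Flux at the orbit: S = 1365/(11.6)² = 10.14 W m^-2.
New equilibrium: T₂ = [(1−0.373)·10.14/(4σ)]^(1/4) = 72.77 K.

72.8 K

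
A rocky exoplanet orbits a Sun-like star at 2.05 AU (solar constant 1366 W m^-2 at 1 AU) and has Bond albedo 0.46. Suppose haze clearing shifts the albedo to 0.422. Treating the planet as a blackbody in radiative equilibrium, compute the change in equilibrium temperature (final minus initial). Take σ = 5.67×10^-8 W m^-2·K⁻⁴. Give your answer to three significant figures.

2.86 kelvin

Irradiance scales as 1/d², so S = 1366 W m^-2 × (1/2.05)² = 325.0 W m^-2.
Initial: T₁ = [S(1−0.46)/(4σ)]^(1/4) = 166.8 K.
Final:   T₂ = [S(1−0.422)/(4σ)]^(1/4) = 169.7 K.
ΔT = T₂ − T₁ = 2.860 K.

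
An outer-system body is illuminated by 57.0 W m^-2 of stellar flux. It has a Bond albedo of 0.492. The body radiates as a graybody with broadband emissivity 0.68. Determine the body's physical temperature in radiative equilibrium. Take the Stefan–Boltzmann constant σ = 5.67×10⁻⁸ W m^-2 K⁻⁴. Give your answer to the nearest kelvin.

117 K

Averaging over the sphere, the absorbed flux is S(1−α)/4 = 7.239 W m^-2.
Radiative balance εσT⁴ = 7.239 gives T = [7.239/(0.68·σ)]^(1/4) = 117.1 K.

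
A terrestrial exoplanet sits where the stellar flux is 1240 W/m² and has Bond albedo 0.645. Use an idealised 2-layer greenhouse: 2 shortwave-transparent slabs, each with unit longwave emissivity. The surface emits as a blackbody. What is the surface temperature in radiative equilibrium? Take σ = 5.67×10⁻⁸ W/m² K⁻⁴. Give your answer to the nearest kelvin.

276 K

OLR = S(1−α)/4 = 110.0 W/m²; the top layer radiates at T_e = 209.9 K.
With N = 2 opaque layers, T_s = (N+1)^(1/4)·T_e = 3^(1/4)·209.9 = 276.2 K.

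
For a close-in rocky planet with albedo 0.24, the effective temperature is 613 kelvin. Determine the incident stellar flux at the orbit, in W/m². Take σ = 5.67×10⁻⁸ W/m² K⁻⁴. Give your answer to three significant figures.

42100 W/m²

From S(1−α)/4 = σT⁴: S = 4σT⁴/(1−α).
The emitted flux is σT⁴ = 8006 W/m².
So S = 4×8006/(1−0.24) = 42140 W/m².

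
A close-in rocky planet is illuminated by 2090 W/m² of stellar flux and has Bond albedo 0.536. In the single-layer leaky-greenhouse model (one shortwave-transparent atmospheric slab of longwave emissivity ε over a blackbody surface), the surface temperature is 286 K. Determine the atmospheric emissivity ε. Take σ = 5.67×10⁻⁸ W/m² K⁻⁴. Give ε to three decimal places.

0.722

First, T_e = [2090·(1−0.536)/(4σ)]^(1/4) = 255.7 K.
Since (2−ε)/2 = (T_e/T_s)⁴ = 0.6391, ε = 0.7218.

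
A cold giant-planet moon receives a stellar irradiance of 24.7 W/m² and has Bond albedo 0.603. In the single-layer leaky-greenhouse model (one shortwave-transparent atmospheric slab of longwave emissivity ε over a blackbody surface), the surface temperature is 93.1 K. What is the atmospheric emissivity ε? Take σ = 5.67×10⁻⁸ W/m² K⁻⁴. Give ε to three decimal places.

First, T_e = [24.70·(1−0.603)/(4σ)]^(1/4) = 81.09 K.
Since (2−ε)/2 = (T_e/T_s)⁴ = 0.5755, ε = 0.8490.

0.849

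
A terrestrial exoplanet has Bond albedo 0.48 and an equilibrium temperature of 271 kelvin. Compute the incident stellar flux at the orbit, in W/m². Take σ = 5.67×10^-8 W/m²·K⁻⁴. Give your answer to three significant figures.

Invert the energy balance for S: S = 4σT⁴/(1−α).
The emitted flux is σT⁴ = 305.8 W/m².
So S = 4×305.8/(1−0.48) = 2352 W/m².

2350 W/m²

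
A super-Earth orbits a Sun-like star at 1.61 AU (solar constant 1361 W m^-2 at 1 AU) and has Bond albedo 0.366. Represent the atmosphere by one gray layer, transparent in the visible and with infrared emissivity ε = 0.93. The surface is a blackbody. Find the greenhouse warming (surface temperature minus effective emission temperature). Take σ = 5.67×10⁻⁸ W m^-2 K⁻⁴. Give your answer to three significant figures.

Flux at the orbit: S = 1361/(1.61)² = 525.1 W m^-2.
At the top of the atmosphere, σT_e⁴ = S(1−α)/4 = 83.22 W m^-2, giving T_e = 195.7 K.
Surface balance with a leaky layer gives σT_s⁴ = σT_e⁴·2/(2−ε), so T_s = T_e·[2/(2−0.93)]^(1/4) = 228.9 K.
T_s − T_e = 228.9 − 195.7 = 33.13 K.

33.1 kelvin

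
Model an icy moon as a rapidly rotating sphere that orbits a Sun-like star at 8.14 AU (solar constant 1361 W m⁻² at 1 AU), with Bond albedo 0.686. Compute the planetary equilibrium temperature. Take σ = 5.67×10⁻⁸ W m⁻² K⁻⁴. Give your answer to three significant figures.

Flux at the orbit: S = 1361/(8.14)² = 20.54 W m⁻².
Averaging over the sphere, the absorbed flux is S(1−α)/4 = 1.612 W m⁻².
Balancing against σT⁴: T = (1.612/5.67×10⁻⁸)^(1/4) = 73.03 K.

73.0 K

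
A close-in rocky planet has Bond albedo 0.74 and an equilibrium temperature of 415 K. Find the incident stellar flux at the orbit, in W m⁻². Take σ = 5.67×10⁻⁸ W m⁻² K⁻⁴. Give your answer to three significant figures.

25900 W m⁻²

Invert the energy balance for S: S = 4σT⁴/(1−α).
σT⁴ = 5.67×10⁻⁸·(415)⁴ = 1682 W m⁻².
S = 4·1682/0.26 = 25870 W m⁻².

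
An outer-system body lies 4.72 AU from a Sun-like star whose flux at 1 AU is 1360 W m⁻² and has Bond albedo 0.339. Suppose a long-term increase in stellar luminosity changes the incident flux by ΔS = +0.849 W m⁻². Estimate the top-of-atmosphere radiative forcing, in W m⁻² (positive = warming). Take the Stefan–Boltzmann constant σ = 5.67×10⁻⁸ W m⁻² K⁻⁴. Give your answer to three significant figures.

Irradiance scales as 1/d², so S = 1360 W m⁻² × (1/4.72)² = 61.05 W m⁻².
TOA radiative forcing: ΔF = (1−α)ΔS/4 = 0.661·(+0.849)/4 = 0.1403 W m⁻².

0.140 W m⁻²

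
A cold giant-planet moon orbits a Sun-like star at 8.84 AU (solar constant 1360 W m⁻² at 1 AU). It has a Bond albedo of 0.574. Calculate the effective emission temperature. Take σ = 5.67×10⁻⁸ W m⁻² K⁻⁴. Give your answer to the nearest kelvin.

76 K

Irradiance scales as 1/d², so S = 1360 W m⁻² × (1/8.84)² = 17.40 W m⁻².
The planet absorbs (1−α)S over its disc πR² and re-emits over 4πR², so the mean absorbed flux is (1−0.574)·17.40/4 = 1.853 W m⁻².
In equilibrium σT⁴ equals this, so T = 75.61 K.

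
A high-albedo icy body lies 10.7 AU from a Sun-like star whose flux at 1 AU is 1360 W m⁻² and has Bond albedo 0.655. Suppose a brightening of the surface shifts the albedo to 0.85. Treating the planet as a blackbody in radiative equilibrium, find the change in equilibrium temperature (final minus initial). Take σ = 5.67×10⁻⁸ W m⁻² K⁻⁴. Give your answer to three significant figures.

-12.3 K

By the inverse-square law, S = 1360/10.7² = 11.88 W m⁻².
With α = 0.655, T₁ = 65.20 K.
Final:   T₂ = [S(1−0.85)/(4σ)]^(1/4) = 52.94 K.
ΔT = T₂ − T₁ = -12.26 K.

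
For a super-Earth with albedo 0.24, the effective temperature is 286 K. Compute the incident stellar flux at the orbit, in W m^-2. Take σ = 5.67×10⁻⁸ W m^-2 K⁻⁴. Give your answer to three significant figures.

Invert the energy balance for S: S = 4σT⁴/(1−α).
σT⁴ = 5.67×10⁻⁸·(286)⁴ = 379.4 W m^-2.
So S = 4×379.4/(1−0.24) = 1997 W m^-2.

2000 W m^-2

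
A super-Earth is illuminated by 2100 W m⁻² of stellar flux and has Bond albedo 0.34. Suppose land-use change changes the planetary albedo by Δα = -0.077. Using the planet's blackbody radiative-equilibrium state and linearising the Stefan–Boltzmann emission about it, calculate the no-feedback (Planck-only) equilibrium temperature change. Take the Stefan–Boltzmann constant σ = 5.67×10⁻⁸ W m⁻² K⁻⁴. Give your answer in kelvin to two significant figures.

8.2 kelvin

Unperturbed T_e = [2100·(1−0.34)/(4σ)]^¼ = 279.6 K.
The change in absorbed flux is Δ[S(1−α)/4] = −SΔα/4 = 40.42 W m⁻².
The Planck feedback parameter is 4σT_e³ = 4.957 W m⁻²/K.
ΔT₀ = ΔF/λ_P = 40.42/4.957 = 8.15 K.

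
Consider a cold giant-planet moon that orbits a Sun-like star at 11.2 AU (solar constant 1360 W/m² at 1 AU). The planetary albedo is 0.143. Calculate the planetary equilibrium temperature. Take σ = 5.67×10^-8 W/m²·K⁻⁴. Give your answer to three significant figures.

80.0 K

Flux at the orbit: S = 1360/(11.2)² = 10.84 W/m².
The planet absorbs (1−α)S over its disc πR² and re-emits over 4πR², so the mean absorbed flux is (1−0.143)·10.84/4 = 2.323 W/m².
Set σT⁴ = 2.323 → T = (2.323/σ)^(1/4) = 80.00 K.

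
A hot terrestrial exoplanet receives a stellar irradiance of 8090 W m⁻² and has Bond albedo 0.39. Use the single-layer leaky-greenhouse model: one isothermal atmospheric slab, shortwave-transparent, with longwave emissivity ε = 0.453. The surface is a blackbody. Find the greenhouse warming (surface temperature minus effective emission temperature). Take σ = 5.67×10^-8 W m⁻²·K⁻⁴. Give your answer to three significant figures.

25.5 kelvin

Effective emission temperature (TOA balance): σT_e⁴ = S(1−α)/4 = 1234 W m⁻² → T_e = 384.1 K.
The surface balance (absorbed SW + ε·downward IR = σT_s⁴) with T_a⁴ = T_s⁴/2 reduces to T_s = T_e·[2/(2−ε)]^¼ = 409.5 K.
Greenhouse warming: T_s − T_e = 25.47 K.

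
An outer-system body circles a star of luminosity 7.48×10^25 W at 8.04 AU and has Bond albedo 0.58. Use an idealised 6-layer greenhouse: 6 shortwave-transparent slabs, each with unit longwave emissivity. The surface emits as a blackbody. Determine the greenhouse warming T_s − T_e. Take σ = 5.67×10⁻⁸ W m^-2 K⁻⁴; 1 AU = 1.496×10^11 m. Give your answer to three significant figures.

32.9 K

d = 8.04 × 1.496×10^11 m = 1.203×10^12 m.
S = L/(4πd²) = 4.114 W m^-2.
Top-of-atmosphere balance: σT_e⁴ = S(1−α)/4 = 0.4320 W m^-2 → T_e = 52.54 K.
T_s = (N+1)^(1/4)·T_e = 85.46 K.
So the greenhouse effect raises the surface by 85.46 − 52.54 = 32.92 K.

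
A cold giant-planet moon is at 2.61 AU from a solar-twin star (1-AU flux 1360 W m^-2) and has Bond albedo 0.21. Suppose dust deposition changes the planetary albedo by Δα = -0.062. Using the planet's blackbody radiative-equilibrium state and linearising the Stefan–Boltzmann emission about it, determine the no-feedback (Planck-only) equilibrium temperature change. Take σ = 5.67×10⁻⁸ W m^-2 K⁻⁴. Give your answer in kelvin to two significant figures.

By the inverse-square law, S = 1360/2.61² = 199.6 W m^-2.
Unperturbed T_e = [199.6·(1−0.21)/(4σ)]^¼ = 162.4 K.
ΔF = −(S/4)Δα = −(199.6/4)×(-0.062) = 3.094 W m^-2.
The Planck feedback parameter is 4σT_e³ = 0.9712 W m^-2/K.
Hence the no-feedback warming is ΔF/(4σT_e³) = 3.19 K.

3.2 kelvin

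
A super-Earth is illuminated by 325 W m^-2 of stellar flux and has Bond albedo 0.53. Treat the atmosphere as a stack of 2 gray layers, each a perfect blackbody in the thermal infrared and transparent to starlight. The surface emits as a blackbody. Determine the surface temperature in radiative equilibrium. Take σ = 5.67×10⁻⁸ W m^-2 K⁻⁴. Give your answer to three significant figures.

OLR = S(1−α)/4 = 38.19 W m^-2; the top layer radiates at T_e = 161.1 K.
Layer-by-layer balance gives σT_s⁴ = (N+1)σT_e⁴, so T_s = 3^¼·161.1 = 212.0 K.

212 kelvin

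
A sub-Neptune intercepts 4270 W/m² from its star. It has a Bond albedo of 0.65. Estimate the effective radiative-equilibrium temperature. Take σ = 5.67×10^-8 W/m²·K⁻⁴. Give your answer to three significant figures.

Averaging over the sphere, the absorbed flux is S(1−α)/4 = 373.6 W/m².
Balancing against σT⁴: T = (373.6/5.67×10⁻⁸)^(1/4) = 284.9 K.

285 K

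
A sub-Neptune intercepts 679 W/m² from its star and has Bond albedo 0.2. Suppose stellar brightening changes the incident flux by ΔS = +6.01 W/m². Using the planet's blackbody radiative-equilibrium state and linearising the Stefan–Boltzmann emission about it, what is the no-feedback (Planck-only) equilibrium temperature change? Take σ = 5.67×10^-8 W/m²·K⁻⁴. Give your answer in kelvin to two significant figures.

0.49 kelvin

Reference equilibrium: T_e = [S(1−α)/(4σ)]^(1/4) = 221.2 K.
TOA radiative forcing: ΔF = (1−α)ΔS/4 = 0.8·(+6.01)/4 = 1.202 W/m².
The Planck feedback parameter is 4σT_e³ = 2.455 W/m²/K.
ΔT₀ = ΔF/λ_P = 1.202/2.455 = 0.490 K.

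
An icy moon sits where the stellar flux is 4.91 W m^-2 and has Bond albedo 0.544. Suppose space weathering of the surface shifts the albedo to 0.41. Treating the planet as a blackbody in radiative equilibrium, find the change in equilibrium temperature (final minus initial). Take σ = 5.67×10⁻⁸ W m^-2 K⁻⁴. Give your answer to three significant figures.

Initial: T₁ = [S(1−0.544)/(4σ)]^(1/4) = 56.05 K.
Final:   T₂ = [S(1−0.41)/(4σ)]^(1/4) = 59.78 K.
Change: 59.78 − 56.05 = 3.729 K.

3.73 K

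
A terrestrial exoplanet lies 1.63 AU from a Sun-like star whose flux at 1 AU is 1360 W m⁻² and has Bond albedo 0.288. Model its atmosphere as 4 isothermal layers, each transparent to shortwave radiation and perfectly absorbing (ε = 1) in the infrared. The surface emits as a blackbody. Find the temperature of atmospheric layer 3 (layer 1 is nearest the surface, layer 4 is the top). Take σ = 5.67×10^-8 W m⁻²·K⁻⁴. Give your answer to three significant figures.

238 K

Irradiance scales as 1/d², so S = 1360 W m⁻² × (1/1.63)² = 511.9 W m⁻².
Top-of-atmosphere balance: σT_e⁴ = S(1−α)/4 = 91.11 W m⁻² → T_e = 200.2 K.
In the N-layer model, layer k (counted from the surface) has T_k = (N+1−k)^(1/4)·T_e.
With k = 3: T_3 = (4+1−3)^¼·200.2 K = 238.1 K.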